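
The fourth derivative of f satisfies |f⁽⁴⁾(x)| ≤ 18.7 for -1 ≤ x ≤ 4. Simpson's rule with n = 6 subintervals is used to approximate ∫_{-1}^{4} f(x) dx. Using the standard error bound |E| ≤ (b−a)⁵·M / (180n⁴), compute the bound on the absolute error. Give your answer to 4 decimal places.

0.2505

|E| ≤ (5)⁵·18.7 / (180·6⁴) = 58437.5/233280 = 0.2505.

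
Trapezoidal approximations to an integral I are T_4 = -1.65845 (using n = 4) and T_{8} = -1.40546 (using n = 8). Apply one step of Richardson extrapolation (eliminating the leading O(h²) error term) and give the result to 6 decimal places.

-1.321130

R = (4·T_{8} − T_4) / 3 = (4·(-1.40546) − (-1.65845))/3 = (-3.96339)/3 = -1.321130.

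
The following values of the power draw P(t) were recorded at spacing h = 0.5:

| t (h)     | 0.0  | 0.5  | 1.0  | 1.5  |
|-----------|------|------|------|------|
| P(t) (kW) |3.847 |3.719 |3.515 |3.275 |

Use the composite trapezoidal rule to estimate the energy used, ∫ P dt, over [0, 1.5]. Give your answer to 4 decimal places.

h = 0.5, n = 3.
(h/2)·[y₀ + 2y₁ + 2y₂ + y₃] = 0.25·(21.590) = 5.3975.

5.3975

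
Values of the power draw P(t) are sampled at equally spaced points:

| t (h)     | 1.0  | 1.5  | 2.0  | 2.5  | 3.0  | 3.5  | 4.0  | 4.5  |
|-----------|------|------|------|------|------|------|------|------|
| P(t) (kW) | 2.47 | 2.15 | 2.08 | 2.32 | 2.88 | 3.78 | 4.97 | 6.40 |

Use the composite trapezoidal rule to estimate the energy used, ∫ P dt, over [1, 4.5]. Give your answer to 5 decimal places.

11.30750

h = 0.5, n = 7.
(h/2)·[y₀ + 2y₁ + 2y₂ + 2y₃ + 2y₄ + 2y₅ + 2y₆ + y₇] = 0.25·(45.23) = 11.30750.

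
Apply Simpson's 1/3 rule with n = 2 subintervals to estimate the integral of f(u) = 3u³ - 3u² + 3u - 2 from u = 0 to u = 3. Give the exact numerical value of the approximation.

41.25

h = (3 − 0)/2 = 1.5.
Nodes u₀,…,u₂ = 0, 1.5, 3.
f(u) = 3u³ - 3u² + 3u - 2: f₀=-2, f₁=5.875, f₂=61.
(h/3)·[f₀ + 4f₁ + f₂] = 0.5·(82.5) = 41.25.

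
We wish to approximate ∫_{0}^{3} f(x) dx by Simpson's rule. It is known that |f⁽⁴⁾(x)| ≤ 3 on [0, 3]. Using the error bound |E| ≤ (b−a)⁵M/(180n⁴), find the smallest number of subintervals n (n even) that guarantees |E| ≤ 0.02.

4

Need 729/(180n⁴) ≤ 0.02.
n⁴ ≥ 729/(180·0.02) = 202.5 ⇒ n ≥ 3.7723, so the smallest even n is 4. (n must be even for Simpson's rule.)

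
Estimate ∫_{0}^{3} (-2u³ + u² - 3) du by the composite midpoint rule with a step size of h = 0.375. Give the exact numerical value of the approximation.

-40.21875

h = (3 − 0)/8 = 0.375.
Midpoints m₁,…,m₈ = 0.1875, 0.5625, 0.9375, 1.3125, 1.6875, 2.0625, 2.4375, 2.8125.
f(m₁)=-2.97802734375, f(m₂)=-3.03955078125, f(m₃)=-3.76904296875, f(m₄)=-5.79931640625, f(m₅)=-9.76318359375, f(m₆)=-16.29345703125, f(m₇)=-26.02294921875, f(m₈)=-39.58447265625.
h·[f(m₁) + f(m₂) + f(m₃) + f(m₄) + f(m₅) + f(m₆) + f(m₇) + f(m₈)] = 0.375·(-107.25) = -40.21875.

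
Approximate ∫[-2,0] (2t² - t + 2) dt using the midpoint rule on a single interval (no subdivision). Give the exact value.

10

M = (b−a)·f(-1) = 2·(5) = 10.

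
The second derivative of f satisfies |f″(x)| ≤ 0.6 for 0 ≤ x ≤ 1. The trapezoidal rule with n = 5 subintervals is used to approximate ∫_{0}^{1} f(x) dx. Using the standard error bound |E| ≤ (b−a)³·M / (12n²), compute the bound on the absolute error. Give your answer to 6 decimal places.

0.002000

|E| ≤ (1)³·0.6 / (12·5²) = 0.6/300 = 0.002000.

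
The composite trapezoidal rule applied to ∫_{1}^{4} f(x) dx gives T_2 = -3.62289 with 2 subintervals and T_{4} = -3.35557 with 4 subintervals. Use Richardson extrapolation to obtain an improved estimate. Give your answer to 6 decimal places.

-3.266463

R = (4·T_{4} − T_2) / 3 = (4·(-3.35557) − (-3.62289))/3 = (-9.79939)/3 = -3.266463.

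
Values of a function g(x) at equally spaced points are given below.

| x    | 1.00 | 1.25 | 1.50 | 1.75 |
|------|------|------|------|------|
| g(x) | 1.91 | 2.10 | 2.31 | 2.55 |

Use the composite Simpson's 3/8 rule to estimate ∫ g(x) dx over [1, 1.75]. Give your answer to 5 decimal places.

h = 0.25, n = 3.
(3h/8)·[y₀ + 3y₁ + 3y₂ + y₃] = 0.09375·(17.69) = 1.65844.

1.65844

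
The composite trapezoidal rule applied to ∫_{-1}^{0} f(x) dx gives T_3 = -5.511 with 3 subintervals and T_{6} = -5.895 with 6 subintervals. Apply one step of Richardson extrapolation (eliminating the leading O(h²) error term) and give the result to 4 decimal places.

R = (4·T_{6} − T_3) / 3 = (4·(-5.895) − (-5.511))/3 = (-18.069)/3 = -6.0230.

-6.0230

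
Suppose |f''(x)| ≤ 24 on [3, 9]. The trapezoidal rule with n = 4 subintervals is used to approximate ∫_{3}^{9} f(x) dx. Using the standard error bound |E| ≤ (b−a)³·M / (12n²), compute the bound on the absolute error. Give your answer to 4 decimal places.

|E| ≤ (6)³·24 / (12·4²) = 5184/192 = 27.0000.

27.0000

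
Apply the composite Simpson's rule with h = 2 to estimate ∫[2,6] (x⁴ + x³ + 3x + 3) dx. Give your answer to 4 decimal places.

1937.3333

h = (6 − 2)/2 = 2.
Nodes x₀,…,x₂ = 2, 4, 6.
f(x) = x⁴ + x³ + 3x + 3: f₀=33, f₁=335, f₂=1533.
(h/3)·[f₀ + 4f₁ + f₂] = 0.666667·(2906) = 1937.3333.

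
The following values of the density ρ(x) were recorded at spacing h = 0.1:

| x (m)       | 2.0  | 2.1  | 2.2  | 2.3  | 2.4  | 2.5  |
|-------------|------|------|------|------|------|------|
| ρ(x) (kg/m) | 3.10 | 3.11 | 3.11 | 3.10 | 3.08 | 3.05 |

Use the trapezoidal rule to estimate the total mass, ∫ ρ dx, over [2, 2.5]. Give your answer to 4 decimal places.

h = 0.1, n = 5.
(h/2)·[y₀ + 2y₁ + 2y₂ + 2y₃ + 2y₄ + y₅] = 0.05·(30.95) = 1.5475.

1.5475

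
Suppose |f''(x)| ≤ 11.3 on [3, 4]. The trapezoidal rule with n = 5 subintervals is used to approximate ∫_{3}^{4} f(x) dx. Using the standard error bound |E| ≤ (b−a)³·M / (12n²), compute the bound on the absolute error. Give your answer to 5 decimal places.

0.03767

|E| ≤ (1)³·11.3 / (12·5²) = 11.3/300 = 0.03767.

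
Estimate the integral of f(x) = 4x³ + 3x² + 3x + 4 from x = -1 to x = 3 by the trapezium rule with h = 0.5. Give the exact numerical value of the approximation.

h = (3 − (-1))/8 = 0.5.
Nodes x₀,…,x₈ = -1, -0.5, 0, 0.5, 1, 1.5, 2, 2.5, 3.
f(x) = 4x³ + 3x² + 3x + 4: f₀=0, f₁=2.75, f₂=4, f₃=6.75, f₄=14, f₅=28.75, f₆=54, f₇=92.75, f₈=148.
(h/2)·[f₀ + 2f₁ + 2f₂ + 2f₃ + 2f₄ + 2f₅ + 2f₆ + 2f₇ + f₈] = 0.25·(554) = 138.5.

138.5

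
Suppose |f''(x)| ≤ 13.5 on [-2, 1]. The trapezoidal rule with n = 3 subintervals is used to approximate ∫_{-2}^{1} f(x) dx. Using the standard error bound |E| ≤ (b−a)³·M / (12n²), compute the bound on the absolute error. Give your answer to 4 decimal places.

3.3750

|E| ≤ (3)³·13.5 / (12·3²) = 364.5/108 = 3.3750.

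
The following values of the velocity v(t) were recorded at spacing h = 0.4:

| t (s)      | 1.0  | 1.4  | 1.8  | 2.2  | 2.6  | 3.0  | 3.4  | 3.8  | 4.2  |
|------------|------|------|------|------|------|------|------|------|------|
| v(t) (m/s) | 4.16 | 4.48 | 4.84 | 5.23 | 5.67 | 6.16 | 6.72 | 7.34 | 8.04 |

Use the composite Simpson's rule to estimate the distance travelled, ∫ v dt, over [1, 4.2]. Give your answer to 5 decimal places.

h = 0.4, n = 8.
(h/3)·[y₀ + 4y₁ + 2y₂ + 4y₃ + 2y₄ + 4y₅ + 2y₆ + 4y₇ + y₈] = 0.133333·(139.50) = 18.60000.

18.60000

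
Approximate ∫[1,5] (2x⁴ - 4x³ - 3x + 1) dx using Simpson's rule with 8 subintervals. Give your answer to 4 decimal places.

593.6667

h = (5 − 1)/8 = 0.5.
Nodes x₀,…,x₈ = 1, 1.5, 2, 2.5, 3, 3.5, 4, 4.5, 5.
f(x) = 2x⁴ - 4x³ - 3x + 1: f₀=-4, f₁=-6.875, f₂=-5, f₃=9.125, f₄=46, f₅=119.125, f₆=245, f₇=443.125, f₈=736.
(h/3)·[f₀ + 4f₁ + 2f₂ + 4f₃ + 2f₄ + 4f₅ + 2f₆ + 4f₇ + f₈] = 0.166667·(3562) = 593.6667.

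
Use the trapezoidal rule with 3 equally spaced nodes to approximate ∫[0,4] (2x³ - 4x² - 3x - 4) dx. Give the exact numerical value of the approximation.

h = (4 − 0)/2 = 2.
Nodes x₀,…,x₂ = 0, 2, 4.
f(x) = 2x³ - 4x² - 3x - 4: f₀=-4, f₁=-10, f₂=48.
(h/2)·[f₀ + 2f₁ + f₂] = 1·(24) = 24.

24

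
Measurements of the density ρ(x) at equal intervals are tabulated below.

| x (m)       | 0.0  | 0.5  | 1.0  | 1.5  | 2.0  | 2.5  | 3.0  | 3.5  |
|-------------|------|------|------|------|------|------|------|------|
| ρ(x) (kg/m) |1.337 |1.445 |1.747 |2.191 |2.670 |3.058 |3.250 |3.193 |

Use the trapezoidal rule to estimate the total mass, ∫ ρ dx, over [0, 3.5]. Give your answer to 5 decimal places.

h = 0.5, n = 7.
(h/2)·[y₀ + 2y₁ + 2y₂ + 2y₃ + 2y₄ + 2y₅ + 2y₆ + y₇] = 0.25·(33.252) = 8.31300.

8.31300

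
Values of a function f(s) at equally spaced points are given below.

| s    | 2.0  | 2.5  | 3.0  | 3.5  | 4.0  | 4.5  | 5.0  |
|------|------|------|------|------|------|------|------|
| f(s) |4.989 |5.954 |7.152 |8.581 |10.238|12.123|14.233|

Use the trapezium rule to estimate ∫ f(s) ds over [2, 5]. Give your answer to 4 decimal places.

h = 0.5, n = 6.
(h/2)·[y₀ + 2y₁ + 2y₂ + 2y₃ + 2y₄ + 2y₅ + y₆] = 0.25·(107.318) = 26.8295.

26.8295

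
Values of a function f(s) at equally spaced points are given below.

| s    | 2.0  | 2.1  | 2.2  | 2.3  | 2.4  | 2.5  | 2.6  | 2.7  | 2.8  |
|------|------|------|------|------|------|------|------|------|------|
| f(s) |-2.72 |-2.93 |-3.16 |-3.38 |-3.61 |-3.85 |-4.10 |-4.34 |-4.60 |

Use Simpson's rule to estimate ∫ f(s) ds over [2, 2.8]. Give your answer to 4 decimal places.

-2.9020

h = 0.1, n = 8.
(h/3)·[y₀ + 4y₁ + 2y₂ + 4y₃ + 2y₄ + 4y₅ + 2y₆ + 4y₇ + y₈] = 0.033333·(-87.06) = -2.9020.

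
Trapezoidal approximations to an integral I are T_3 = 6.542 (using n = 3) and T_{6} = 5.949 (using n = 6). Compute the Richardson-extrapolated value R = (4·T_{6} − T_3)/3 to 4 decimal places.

R = (4·T_{6} − T_3) / 3 = (4·5.949 − 6.542)/3 = (17.254)/3 = 5.7513.

5.7513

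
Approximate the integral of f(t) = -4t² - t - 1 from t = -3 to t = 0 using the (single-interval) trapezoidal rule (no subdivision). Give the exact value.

T = (b−a)/2 · [f(-3) + f(0)] = 1.5·[(-34) + (-1)] = -52.5.

-52.5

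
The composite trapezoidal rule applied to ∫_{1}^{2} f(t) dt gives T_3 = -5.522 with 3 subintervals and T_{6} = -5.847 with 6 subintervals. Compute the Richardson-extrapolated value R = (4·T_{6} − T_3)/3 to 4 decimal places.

-5.9553

R = (4·T_{6} − T_3) / 3 = (4·(-5.847) − (-5.522))/3 = (-17.866)/3 = -5.9553.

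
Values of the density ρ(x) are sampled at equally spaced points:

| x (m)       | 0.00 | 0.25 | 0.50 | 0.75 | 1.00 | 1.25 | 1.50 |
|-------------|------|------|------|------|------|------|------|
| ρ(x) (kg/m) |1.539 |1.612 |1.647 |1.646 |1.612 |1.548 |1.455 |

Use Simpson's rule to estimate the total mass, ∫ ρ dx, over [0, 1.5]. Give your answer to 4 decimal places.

h = 0.25, n = 6.
(h/3)·[y₀ + 4y₁ + 2y₂ + 4y₃ + 2y₄ + 4y₅ + y₆] = 0.083333·(28.736) = 2.3947.

2.3947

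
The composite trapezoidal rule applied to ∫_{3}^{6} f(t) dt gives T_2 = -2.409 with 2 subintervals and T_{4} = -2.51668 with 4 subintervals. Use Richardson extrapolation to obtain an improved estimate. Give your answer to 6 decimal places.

R = (4·T_{4} − T_2) / 3 = (4·(-2.51668) − (-2.409))/3 = (-7.65772)/3 = -2.552573.

-2.552573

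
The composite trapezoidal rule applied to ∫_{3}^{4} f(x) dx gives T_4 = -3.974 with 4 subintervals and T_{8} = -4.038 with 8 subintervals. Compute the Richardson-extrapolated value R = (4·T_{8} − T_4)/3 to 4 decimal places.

R = (4·T_{8} − T_4) / 3 = (4·(-4.038) − (-3.974))/3 = (-12.178)/3 = -4.0593.

-4.0593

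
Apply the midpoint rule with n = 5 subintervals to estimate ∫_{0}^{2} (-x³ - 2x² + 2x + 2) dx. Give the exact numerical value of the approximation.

-1.2

h = (2 − 0)/5 = 0.4.
Midpoints m₁,…,m₅ = 0.2, 0.6, 1, 1.4, 1.8.
f(m₁)=2.312, f(m₂)=2.264, f(m₃)=1, f(m₄)=-1.864, f(m₅)=-6.712.
h·[f(m₁) + f(m₂) + f(m₃) + f(m₄) + f(m₅)] = 0.4·(-3) = -1.2.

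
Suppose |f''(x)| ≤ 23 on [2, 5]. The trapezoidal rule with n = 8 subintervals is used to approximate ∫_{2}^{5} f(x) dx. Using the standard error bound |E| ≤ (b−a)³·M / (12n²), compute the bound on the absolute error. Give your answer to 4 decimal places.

0.8086

|E| ≤ (3)³·23 / (12·8²) = 621/768 = 0.8086.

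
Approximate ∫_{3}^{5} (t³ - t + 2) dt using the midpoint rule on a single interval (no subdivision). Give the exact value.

124

M = (b−a)·f(4) = 2·(62) = 124.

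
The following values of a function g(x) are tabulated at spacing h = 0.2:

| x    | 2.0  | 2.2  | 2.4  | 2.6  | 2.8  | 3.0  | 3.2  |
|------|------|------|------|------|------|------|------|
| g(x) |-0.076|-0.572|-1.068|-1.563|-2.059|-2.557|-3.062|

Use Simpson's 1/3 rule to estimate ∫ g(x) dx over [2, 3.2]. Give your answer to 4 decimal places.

h = 0.2, n = 6.
(h/3)·[y₀ + 4y₁ + 2y₂ + 4y₃ + 2y₄ + 4y₅ + y₆] = 0.066667·(-28.160) = -1.8773.

-1.8773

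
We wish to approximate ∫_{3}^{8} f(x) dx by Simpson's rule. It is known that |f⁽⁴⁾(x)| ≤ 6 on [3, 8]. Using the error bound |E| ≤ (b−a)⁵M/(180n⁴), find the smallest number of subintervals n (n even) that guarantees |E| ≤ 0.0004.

Need 18750/(180n⁴) ≤ 0.0004.
n⁴ ≥ 18750/(180·0.0004) = 260417 ⇒ n ≥ 22.5901, so the smallest even n is 24. (n must be even for Simpson's rule.)

24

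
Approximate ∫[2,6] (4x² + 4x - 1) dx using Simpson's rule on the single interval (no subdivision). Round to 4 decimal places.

337.3333

S = (b−a)/6 · [f(2) + 4f(4) + f(6)] = 0.666667·[23 + 4·79 + 167] = 337.3333.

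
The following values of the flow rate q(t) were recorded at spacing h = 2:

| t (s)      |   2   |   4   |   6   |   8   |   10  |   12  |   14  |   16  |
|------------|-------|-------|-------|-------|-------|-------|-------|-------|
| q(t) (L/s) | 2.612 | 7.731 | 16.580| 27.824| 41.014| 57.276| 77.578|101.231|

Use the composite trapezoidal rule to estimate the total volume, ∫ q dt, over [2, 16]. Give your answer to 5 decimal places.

h = 2, n = 7.
(h/2)·[y₀ + 2y₁ + 2y₂ + 2y₃ + 2y₄ + 2y₅ + 2y₆ + y₇] = 1·(559.849) = 559.84900.

559.84900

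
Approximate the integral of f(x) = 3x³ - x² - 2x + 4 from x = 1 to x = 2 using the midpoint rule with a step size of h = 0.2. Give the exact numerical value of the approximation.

9.875

h = (2 − 1)/5 = 0.2.
Midpoints m₁,…,m₅ = 1.1, 1.3, 1.5, 1.7, 1.9.
f(m₁)=4.583, f(m₂)=6.301, f(m₃)=8.875, f(m₄)=12.449, f(m₅)=17.167.
h·[f(m₁) + f(m₂) + f(m₃) + f(m₄) + f(m₅)] = 0.2·(49.375) = 9.875.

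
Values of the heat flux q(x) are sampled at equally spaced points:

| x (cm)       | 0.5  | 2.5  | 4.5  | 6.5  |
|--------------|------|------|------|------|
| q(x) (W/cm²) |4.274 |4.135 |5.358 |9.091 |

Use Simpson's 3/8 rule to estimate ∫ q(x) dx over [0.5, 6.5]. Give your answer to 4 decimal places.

31.3830

h = 2, n = 3.
(3h/8)·[y₀ + 3y₁ + 3y₂ + y₃] = 0.75·(41.844) = 31.3830.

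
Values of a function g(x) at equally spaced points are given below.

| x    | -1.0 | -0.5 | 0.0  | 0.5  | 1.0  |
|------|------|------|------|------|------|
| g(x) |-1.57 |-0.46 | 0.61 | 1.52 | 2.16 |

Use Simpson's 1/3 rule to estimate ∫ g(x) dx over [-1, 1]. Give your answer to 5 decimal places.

h = 0.5, n = 4.
(h/3)·[y₀ + 4y₁ + 2y₂ + 4y₃ + y₄] = 0.166667·(6.05) = 1.00833.

1.00833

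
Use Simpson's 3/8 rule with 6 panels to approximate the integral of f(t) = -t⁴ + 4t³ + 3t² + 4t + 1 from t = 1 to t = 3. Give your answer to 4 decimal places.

75.5926

h = (3 − 1)/6 = 0.333333.
Nodes t₀,…,t₆ = 1, 1.333333, 1.666667, 2, 2.333333, 2.666667, 3.
f(t) = -t⁴ + 4t³ + 3t² + 4t + 1: f₀=11, f₁=17.987654, f₂=26.802469, f₃=37, f₄=47.839506, f₅=58.283951, f₆=67.
(3h/8)·[f₀ + 3f₁ + 3f₂ + 2f₃ + 3f₄ + 3f₅ + f₆] = 0.125·(604.740741) = 75.5926.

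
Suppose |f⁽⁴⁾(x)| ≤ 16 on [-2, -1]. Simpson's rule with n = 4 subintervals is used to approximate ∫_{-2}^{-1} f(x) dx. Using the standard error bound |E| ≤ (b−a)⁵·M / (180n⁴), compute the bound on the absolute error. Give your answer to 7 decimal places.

|E| ≤ (1)⁵·16 / (180·4⁴) = 16/46080 = 0.0003472.

0.0003472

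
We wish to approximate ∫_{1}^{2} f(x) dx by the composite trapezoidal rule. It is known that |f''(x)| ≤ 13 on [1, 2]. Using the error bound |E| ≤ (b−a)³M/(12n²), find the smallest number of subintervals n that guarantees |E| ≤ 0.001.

33

Need 13/(12n²) ≤ 0.001.
n² ≥ 13/(12·0.001) = 1083.33 ⇒ n ≥ 32.9140, so the smallest n is 33.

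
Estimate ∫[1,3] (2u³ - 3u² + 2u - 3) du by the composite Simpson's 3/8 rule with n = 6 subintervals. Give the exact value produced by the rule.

h = (3 − 1)/6 = 0.333333.
Nodes u₀,…,u₆ = 1, 1.333333, 1.666667, 2, 2.333333, 2.666667, 3.
f(u) = 2u³ - 3u² + 2u - 3: f₀=-2, f₁=-0.925926, f₂=1.259259, f₃=5, f₄=10.740741, f₅=18.925926, f₆=30.
(3h/8)·[f₀ + 3f₁ + 3f₂ + 2f₃ + 3f₄ + 3f₅ + f₆] = 0.125·(128) = 16.

16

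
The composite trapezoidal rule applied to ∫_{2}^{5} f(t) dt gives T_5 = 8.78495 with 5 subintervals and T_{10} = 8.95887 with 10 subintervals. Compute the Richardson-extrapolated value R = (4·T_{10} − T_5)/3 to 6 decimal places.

9.016843

R = (4·T_{10} − T_5) / 3 = (4·8.95887 − 8.78495)/3 = (27.05053)/3 = 9.016843.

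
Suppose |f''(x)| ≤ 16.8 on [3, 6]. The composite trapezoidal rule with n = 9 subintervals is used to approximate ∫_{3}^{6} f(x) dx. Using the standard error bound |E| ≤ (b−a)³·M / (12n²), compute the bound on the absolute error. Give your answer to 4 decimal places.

0.4667

|E| ≤ (3)³·16.8 / (12·9²) = 453.6/972 = 0.4667.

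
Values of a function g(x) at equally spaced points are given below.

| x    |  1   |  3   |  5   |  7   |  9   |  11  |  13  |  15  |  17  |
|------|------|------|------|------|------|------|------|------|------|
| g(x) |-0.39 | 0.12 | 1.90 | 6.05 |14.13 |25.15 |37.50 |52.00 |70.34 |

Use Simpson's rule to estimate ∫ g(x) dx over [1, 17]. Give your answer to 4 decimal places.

340.1933

h = 2, n = 8.
(h/3)·[y₀ + 4y₁ + 2y₂ + 4y₃ + 2y₄ + 4y₅ + 2y₆ + 4y₇ + y₈] = 0.666667·(510.29) = 340.1933.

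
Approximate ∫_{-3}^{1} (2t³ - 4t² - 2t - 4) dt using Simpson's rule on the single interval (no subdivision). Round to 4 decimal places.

S = (b−a)/6 · [f(-3) + 4f(-1) + f(1)] = 0.666667·[(-88) + 4·(-8) + (-8)] = -85.3333.

-85.3333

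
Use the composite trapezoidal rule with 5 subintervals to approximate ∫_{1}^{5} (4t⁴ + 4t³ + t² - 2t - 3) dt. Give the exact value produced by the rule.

h = (5 − 1)/5 = 0.8.
Nodes t₀,…,t₅ = 1, 1.8, 2.6, 3.4, 4.2, 5.
f(t) = 4t⁴ + 4t³ + t² - 2t - 3: f₀=4, f₁=61.9584, f₂=251.6544, f₃=693.5104, f₄=1547.2704, f₅=3012.
(h/2)·[f₀ + 2f₁ + 2f₂ + 2f₃ + 2f₄ + f₅] = 0.4·(8124.7872) = 3249.91488.

3249.91488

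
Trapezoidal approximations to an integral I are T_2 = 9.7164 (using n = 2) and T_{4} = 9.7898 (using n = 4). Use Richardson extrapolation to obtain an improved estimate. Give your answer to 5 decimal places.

R = (4·T_{4} − T_2) / 3 = (4·9.7898 − 9.7164)/3 = (29.4428)/3 = 9.81427.

9.81427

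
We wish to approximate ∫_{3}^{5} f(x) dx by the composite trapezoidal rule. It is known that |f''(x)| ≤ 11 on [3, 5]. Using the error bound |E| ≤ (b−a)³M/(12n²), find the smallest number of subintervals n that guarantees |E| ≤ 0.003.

50

Need 88/(12n²) ≤ 0.003.
n² ≥ 88/(12·0.003) = 2444.44 ⇒ n ≥ 49.4413, so the smallest n is 50.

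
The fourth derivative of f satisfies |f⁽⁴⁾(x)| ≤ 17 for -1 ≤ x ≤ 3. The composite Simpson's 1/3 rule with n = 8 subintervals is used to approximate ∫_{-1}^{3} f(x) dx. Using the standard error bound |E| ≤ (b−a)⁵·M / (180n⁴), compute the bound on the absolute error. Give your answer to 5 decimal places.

|E| ≤ (4)⁵·17 / (180·8⁴) = 17408/737280 = 0.02361.

0.02361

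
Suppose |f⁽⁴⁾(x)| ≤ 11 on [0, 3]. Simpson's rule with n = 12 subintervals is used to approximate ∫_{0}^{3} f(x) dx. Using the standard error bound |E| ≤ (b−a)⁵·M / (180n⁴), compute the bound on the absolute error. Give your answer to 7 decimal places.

|E| ≤ (3)⁵·11 / (180·12⁴) = 2673/3732480 = 0.0007161.

0.0007161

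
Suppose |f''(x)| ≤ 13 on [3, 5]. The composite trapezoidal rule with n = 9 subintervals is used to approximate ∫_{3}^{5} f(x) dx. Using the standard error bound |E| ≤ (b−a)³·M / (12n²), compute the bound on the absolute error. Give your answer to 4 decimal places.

|E| ≤ (2)³·13 / (12·9²) = 104/972 = 0.1070.

0.1070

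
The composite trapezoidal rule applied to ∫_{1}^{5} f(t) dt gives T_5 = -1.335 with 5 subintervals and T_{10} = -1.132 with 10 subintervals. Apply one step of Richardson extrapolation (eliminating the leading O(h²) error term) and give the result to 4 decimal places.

R = (4·T_{10} − T_5) / 3 = (4·(-1.132) − (-1.335))/3 = (-3.193)/3 = -1.0643.

-1.0643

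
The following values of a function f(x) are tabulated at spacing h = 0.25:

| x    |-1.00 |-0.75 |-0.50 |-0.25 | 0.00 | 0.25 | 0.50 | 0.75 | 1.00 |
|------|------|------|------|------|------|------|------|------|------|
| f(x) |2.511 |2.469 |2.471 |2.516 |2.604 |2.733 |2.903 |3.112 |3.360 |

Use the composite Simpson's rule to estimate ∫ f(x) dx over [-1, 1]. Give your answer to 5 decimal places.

5.42892

h = 0.25, n = 8.
(h/3)·[y₀ + 4y₁ + 2y₂ + 4y₃ + 2y₄ + 4y₅ + 2y₆ + 4y₇ + y₈] = 0.083333·(65.147) = 5.42892.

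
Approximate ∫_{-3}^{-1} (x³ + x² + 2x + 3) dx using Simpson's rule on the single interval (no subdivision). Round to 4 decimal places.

S = (b−a)/6 · [f(-3) + 4f(-2) + f(-1)] = 0.333333·[(-21) + 4·(-5) + 1] = -13.3333.

-13.3333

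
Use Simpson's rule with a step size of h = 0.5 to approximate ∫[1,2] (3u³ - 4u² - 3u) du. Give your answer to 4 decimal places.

-2.5833

h = (2 − 1)/2 = 0.5.
Nodes u₀,…,u₂ = 1, 1.5, 2.
f(u) = 3u³ - 4u² - 3u: f₀=-4, f₁=-3.375, f₂=2.
(h/3)·[f₀ + 4f₁ + f₂] = 0.166667·(-15.5) = -2.5833.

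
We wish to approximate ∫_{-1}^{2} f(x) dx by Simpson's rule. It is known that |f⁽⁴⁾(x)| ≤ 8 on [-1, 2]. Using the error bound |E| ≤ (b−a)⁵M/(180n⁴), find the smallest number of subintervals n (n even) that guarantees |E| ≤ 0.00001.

34

Need 1944/(180n⁴) ≤ 0.00001.
n⁴ ≥ 1944/(180·0.00001) = 1.08e+06 ⇒ n ≥ 32.2371, so the smallest even n is 34. (n must be even for Simpson's rule.)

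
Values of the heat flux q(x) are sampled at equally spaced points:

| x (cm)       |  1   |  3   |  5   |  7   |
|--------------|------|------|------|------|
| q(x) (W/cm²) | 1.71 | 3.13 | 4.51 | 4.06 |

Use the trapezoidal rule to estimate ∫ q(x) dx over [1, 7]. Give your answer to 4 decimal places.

h = 2, n = 3.
(h/2)·[y₀ + 2y₁ + 2y₂ + y₃] = 1·(21.05) = 21.0500.

21.0500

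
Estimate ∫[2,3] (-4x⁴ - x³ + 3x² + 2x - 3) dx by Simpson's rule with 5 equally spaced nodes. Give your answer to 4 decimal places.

h = (3 − 2)/4 = 0.25.
Nodes x₀,…,x₄ = 2, 2.25, 2.5, 2.75, 3.
f(x) = -4x⁴ - x³ + 3x² + 2x - 3: f₀=-59, f₁=-97.21875, f₂=-151.125, f₃=-224.375, f₄=-321.
(h/3)·[f₀ + 4f₁ + 2f₂ + 4f₃ + f₄] = 0.083333·(-1968.625) = -164.0521.

-164.0521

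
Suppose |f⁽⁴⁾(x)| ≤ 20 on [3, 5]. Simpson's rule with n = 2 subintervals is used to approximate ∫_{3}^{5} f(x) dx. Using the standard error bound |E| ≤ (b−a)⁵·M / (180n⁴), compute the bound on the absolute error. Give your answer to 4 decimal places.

0.2222

|E| ≤ (2)⁵·20 / (180·2⁴) = 640/2880 = 0.2222.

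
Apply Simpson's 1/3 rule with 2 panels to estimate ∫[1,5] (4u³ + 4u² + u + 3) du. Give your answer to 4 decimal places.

813.3333

h = (5 − 1)/2 = 2.
Nodes u₀,…,u₂ = 1, 3, 5.
f(u) = 4u³ + 4u² + u + 3: f₀=12, f₁=150, f₂=608.
(h/3)·[f₀ + 4f₁ + f₂] = 0.666667·(1220) = 813.3333.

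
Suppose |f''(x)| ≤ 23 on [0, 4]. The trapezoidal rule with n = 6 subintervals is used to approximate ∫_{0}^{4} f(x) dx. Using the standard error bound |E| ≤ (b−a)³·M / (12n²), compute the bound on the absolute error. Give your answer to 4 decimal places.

3.4074

|E| ≤ (4)³·23 / (12·6²) = 1472/432 = 3.4074.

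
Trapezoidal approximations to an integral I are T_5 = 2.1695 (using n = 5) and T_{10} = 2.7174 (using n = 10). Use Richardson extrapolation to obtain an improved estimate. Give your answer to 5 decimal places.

R = (4·T_{10} − T_5) / 3 = (4·2.7174 − 2.1695)/3 = (8.7001)/3 = 2.90003.

2.90003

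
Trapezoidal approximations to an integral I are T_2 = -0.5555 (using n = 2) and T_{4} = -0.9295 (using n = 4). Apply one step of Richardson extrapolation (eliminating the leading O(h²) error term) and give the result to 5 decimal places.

R = (4·T_{4} − T_2) / 3 = (4·(-0.9295) − (-0.5555))/3 = (-3.1625)/3 = -1.05417.

-1.05417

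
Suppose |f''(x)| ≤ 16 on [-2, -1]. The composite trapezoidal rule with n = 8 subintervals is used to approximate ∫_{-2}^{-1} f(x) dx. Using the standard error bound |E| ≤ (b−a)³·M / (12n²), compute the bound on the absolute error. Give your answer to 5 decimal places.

0.02083

|E| ≤ (1)³·16 / (12·8²) = 16/768 = 0.02083.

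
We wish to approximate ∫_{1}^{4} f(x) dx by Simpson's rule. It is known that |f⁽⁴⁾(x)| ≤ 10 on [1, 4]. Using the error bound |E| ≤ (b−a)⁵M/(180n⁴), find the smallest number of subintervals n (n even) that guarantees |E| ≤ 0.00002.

Need 2430/(180n⁴) ≤ 0.00002.
n⁴ ≥ 2430/(180·0.00002) = 675000 ⇒ n ≥ 28.6633, so the smallest even n is 30. (n must be even for Simpson's rule.)

30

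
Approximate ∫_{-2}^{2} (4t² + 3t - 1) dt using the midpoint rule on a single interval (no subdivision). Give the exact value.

-4

M = (b−a)·f(0) = 4·(-1) = -4.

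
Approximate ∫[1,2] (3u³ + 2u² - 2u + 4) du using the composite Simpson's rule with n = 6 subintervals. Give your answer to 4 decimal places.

h = (2 − 1)/6 = 0.166667.
Nodes u₀,…,u₆ = 1, 1.166667, 1.333333, 1.5, 1.666667, 1.833333, 2.
f(u) = 3u³ + 2u² - 2u + 4: f₀=7, f₁=9.152778, f₂=12, f₃=15.625, f₄=20.111111, f₅=25.541667, f₆=32.
(h/3)·[f₀ + 4f₁ + 2f₂ + 4f₃ + 2f₄ + 4f₅ + f₆] = 0.055556·(304.5) = 16.9167.

16.9167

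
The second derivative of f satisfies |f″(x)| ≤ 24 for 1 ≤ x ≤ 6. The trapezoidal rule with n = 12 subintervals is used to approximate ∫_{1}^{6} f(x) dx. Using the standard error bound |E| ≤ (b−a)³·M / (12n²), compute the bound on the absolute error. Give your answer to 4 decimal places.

1.7361

|E| ≤ (5)³·24 / (12·12²) = 3000/1728 = 1.7361.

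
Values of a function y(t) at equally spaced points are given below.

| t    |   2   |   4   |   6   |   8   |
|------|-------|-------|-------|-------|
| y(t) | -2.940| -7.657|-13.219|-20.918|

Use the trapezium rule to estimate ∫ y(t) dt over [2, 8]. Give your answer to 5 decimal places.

h = 2, n = 3.
(h/2)·[y₀ + 2y₁ + 2y₂ + y₃] = 1·(-65.610) = -65.61000.

-65.61000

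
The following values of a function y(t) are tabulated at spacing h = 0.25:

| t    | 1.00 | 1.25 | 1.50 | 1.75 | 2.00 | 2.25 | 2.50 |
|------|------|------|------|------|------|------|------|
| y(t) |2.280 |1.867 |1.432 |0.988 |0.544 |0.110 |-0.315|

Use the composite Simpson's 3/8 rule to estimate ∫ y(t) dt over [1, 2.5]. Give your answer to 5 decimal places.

1.48125

h = 0.25, n = 6.
(3h/8)·[y₀ + 3y₁ + 3y₂ + 2y₃ + 3y₄ + 3y₅ + y₆] = 0.09375·(15.800) = 1.48125.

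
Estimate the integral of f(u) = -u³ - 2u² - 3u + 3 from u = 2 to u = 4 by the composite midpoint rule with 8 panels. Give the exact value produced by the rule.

h = (4 − 2)/8 = 0.25.
Midpoints m₁,…,m₈ = 2.125, 2.375, 2.625, 2.875, 3.125, 3.375, 3.625, 3.875.
f(m₁)=-22.001953125, f(m₂)=-28.802734375, f(m₃)=-36.744140625, f(m₄)=-45.919921875, f(m₅)=-56.423828125, f(m₆)=-68.349609375, f(m₇)=-81.791015625, f(m₈)=-96.841796875.
h·[f(m₁) + f(m₂) + f(m₃) + f(m₄) + f(m₅) + f(m₆) + f(m₇) + f(m₈)] = 0.25·(-436.875) = -109.21875.

-109.21875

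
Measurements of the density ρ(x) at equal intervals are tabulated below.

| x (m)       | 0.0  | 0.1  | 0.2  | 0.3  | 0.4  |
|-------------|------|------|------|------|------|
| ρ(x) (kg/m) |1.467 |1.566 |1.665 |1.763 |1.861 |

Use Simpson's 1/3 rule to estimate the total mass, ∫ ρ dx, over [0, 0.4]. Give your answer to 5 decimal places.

h = 0.1, n = 4.
(h/3)·[y₀ + 4y₁ + 2y₂ + 4y₃ + y₄] = 0.033333·(19.974) = 0.66580.

0.66580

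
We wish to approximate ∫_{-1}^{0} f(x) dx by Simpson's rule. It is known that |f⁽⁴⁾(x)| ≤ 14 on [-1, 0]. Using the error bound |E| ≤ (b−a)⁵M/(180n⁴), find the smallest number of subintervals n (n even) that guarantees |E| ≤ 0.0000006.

20

Need 14/(180n⁴) ≤ 0.0000006.
n⁴ ≥ 14/(180·0.0000006) = 129630 ⇒ n ≥ 18.9748, so the smallest even n is 20. (n must be even for Simpson's rule.)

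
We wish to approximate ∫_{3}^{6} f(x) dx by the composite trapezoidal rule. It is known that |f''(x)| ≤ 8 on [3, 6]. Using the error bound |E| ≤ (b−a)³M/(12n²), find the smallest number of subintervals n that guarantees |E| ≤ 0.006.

55

Need 216/(12n²) ≤ 0.006.
n² ≥ 216/(12·0.006) = 3000 ⇒ n ≥ 54.7723, so the smallest n is 55.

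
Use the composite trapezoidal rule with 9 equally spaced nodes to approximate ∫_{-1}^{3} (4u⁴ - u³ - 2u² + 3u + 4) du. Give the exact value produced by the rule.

h = (3 − (-1))/8 = 0.5.
Nodes u₀,…,u₈ = -1, -0.5, 0, 0.5, 1, 1.5, 2, 2.5, 3.
f(u) = 4u⁴ - u³ - 2u² + 3u + 4: f₀=4, f₁=2.375, f₂=4, f₃=5.125, f₄=8, f₅=20.875, f₆=58, f₇=139.625, f₈=292.
(h/2)·[f₀ + 2f₁ + 2f₂ + 2f₃ + 2f₄ + 2f₅ + 2f₆ + 2f₇ + f₈] = 0.25·(772) = 193.

193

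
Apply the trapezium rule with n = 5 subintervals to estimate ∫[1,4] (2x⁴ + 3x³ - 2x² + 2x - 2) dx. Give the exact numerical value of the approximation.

h = (4 − 1)/5 = 0.6.
Nodes x₀,…,x₅ = 1, 1.6, 2.2, 2.8, 3.4, 4.
f(x) = 2x⁴ + 3x³ - 2x² + 2x - 2: f₀=3, f₁=21.4752, f₂=71.5152, f₃=176.7072, f₄=366.8592, f₅=678.
(h/2)·[f₀ + 2f₁ + 2f₂ + 2f₃ + 2f₄ + f₅] = 0.3·(1954.1136) = 586.23408.

586.23408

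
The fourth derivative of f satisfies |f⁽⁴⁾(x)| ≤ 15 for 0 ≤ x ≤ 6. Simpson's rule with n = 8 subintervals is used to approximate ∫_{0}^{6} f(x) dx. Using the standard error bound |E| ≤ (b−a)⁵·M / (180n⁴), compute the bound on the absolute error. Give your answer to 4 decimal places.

0.1582

|E| ≤ (6)⁵·15 / (180·8⁴) = 116640/737280 = 0.1582.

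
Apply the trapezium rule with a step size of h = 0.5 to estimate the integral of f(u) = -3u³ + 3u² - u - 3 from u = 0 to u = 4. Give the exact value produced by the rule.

-150.5

h = (4 − 0)/8 = 0.5.
Nodes u₀,…,u₈ = 0, 0.5, 1, 1.5, 2, 2.5, 3, 3.5, 4.
f(u) = -3u³ + 3u² - u - 3: f₀=-3, f₁=-3.125, f₂=-4, f₃=-7.875, f₄=-17, f₅=-33.625, f₆=-60, f₇=-98.375, f₈=-151.
(h/2)·[f₀ + 2f₁ + 2f₂ + 2f₃ + 2f₄ + 2f₅ + 2f₆ + 2f₇ + f₈] = 0.25·(-602) = -150.5.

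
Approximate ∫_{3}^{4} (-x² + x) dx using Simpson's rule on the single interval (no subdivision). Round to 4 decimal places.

-8.8333

S = (b−a)/6 · [f(3) + 4f(3.5) + f(4)] = 0.166667·[(-6) + 4·(-8.75) + (-12)] = -8.8333.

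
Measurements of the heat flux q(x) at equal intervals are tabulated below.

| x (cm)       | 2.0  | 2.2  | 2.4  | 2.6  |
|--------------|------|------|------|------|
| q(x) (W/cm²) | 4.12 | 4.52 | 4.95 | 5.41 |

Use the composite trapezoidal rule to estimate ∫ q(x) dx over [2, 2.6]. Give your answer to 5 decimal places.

2.84700

h = 0.2, n = 3.
(h/2)·[y₀ + 2y₁ + 2y₂ + y₃] = 0.1·(28.47) = 2.84700.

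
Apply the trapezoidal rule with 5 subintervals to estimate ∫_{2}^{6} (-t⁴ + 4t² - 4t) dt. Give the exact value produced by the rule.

-1378.07872

h = (6 − 2)/5 = 0.8.
Nodes t₀,…,t₅ = 2, 2.8, 3.6, 4.4, 5.2, 6.
f(t) = -t⁴ + 4t² - 4t: f₀=-8, f₁=-41.3056, f₂=-130.5216, f₃=-314.9696, f₄=-643.8016, f₅=-1176.
(h/2)·[f₀ + 2f₁ + 2f₂ + 2f₃ + 2f₄ + f₅] = 0.4·(-3445.1968) = -1378.07872.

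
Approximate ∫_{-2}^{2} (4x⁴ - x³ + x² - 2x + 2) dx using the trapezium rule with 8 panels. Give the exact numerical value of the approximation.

h = (2 − (-2))/8 = 0.5.
Nodes x₀,…,x₈ = -2, -1.5, -1, -0.5, 0, 0.5, 1, 1.5, 2.
f(x) = 4x⁴ - x³ + x² - 2x + 2: f₀=82, f₁=30.875, f₂=10, f₃=3.625, f₄=2, f₅=1.375, f₆=4, f₇=18.125, f₈=58.
(h/2)·[f₀ + 2f₁ + 2f₂ + 2f₃ + 2f₄ + 2f₅ + 2f₆ + 2f₇ + f₈] = 0.25·(280) = 70.

70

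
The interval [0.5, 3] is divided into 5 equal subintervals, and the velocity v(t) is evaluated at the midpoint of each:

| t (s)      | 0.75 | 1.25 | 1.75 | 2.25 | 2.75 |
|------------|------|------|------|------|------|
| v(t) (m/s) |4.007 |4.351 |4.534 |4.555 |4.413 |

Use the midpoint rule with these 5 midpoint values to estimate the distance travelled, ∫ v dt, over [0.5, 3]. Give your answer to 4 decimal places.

10.9300

h = 0.5, n = 5.
h·[y(m₁) + y(m₂) + y(m₃) + y(m₄) + y(m₅)] = 0.5·(21.860) = 10.9300.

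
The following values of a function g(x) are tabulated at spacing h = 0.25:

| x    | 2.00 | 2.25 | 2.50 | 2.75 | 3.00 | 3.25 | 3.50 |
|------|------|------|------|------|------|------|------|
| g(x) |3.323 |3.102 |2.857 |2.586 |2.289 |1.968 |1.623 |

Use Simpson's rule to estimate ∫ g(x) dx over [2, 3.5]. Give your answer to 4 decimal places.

h = 0.25, n = 6.
(h/3)·[y₀ + 4y₁ + 2y₂ + 4y₃ + 2y₄ + 4y₅ + y₆] = 0.083333·(45.862) = 3.8218.

3.8218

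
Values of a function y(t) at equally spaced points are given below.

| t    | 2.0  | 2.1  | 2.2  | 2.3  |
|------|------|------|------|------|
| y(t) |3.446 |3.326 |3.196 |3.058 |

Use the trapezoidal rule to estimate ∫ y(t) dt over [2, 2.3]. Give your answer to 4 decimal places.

h = 0.1, n = 3.
(h/2)·[y₀ + 2y₁ + 2y₂ + y₃] = 0.05·(19.548) = 0.9774.

0.9774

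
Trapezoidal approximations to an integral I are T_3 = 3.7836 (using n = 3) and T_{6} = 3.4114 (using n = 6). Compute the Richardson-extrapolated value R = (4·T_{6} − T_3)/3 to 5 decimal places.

R = (4·T_{6} − T_3) / 3 = (4·3.4114 − 3.7836)/3 = (9.8620)/3 = 3.28733.

3.28733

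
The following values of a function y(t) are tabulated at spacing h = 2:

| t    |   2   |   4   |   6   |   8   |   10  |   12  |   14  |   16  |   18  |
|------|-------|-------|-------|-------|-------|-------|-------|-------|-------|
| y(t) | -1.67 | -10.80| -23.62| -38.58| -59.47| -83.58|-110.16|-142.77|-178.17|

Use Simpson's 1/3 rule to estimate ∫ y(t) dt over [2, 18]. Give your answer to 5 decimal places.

-1112.84000

h = 2, n = 8.
(h/3)·[y₀ + 4y₁ + 2y₂ + 4y₃ + 2y₄ + 4y₅ + 2y₆ + 4y₇ + y₈] = 0.666667·(-1669.26) = -1112.84000.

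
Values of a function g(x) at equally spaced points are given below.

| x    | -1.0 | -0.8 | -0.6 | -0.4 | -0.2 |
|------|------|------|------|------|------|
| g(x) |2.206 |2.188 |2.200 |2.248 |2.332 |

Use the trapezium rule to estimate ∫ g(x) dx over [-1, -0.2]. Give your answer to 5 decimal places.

h = 0.2, n = 4.
(h/2)·[y₀ + 2y₁ + 2y₂ + 2y₃ + y₄] = 0.1·(17.810) = 1.78100.

1.78100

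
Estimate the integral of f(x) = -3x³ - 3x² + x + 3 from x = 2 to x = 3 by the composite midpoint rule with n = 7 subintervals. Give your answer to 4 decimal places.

h = (3 − 2)/7 = 0.142857.
Midpoints m₁,…,m₇ = 2.071429, 2.214286, 2.357143, 2.5, 2.642857, 2.785714, 2.928571.
f(m₁)=-34.465379, f(m₂)=-42.065233, f(m₃)=-50.600948, f(m₄)=-60.125, f(m₅)=-70.689869, f(m₆)=-82.348032, f(m₇)=-95.151968.
h·[f(m₁) + f(m₂) + f(m₃) + f(m₄) + f(m₅) + f(m₆) + f(m₇)] = 0.142857·(-435.446429) = -62.2066.

-62.2066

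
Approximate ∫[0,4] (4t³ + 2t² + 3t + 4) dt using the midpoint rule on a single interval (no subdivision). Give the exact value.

M = (b−a)·f(2) = 4·(50) = 200.

200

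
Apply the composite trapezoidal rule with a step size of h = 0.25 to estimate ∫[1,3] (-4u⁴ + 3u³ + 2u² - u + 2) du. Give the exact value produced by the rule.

h = (3 − 1)/8 = 0.25.
Nodes u₀,…,u₈ = 1, 1.25, 1.5, 1.75, 2, 2.25, 2.5, 2.75, 3.
f(u) = -4u⁴ + 3u³ + 2u² - u + 2: f₀=2, f₁=-0.03125, f₂=-5.125, f₃=-15.0625, f₄=-32, f₅=-58.46875, f₆=-97.375, f₇=-152, f₈=-226.
(h/2)·[f₀ + 2f₁ + 2f₂ + 2f₃ + 2f₄ + 2f₅ + 2f₆ + 2f₇ + f₈] = 0.125·(-944.125) = -118.015625.

-118.015625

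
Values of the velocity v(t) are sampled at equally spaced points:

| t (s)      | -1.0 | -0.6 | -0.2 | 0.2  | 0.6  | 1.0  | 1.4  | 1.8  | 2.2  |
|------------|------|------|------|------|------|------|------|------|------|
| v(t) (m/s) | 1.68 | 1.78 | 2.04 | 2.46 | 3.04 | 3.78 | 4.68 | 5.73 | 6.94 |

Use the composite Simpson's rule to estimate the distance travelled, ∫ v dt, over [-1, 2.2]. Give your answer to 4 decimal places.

h = 0.4, n = 8.
(h/3)·[y₀ + 4y₁ + 2y₂ + 4y₃ + 2y₄ + 4y₅ + 2y₆ + 4y₇ + y₈] = 0.133333·(83.14) = 11.0853.

11.0853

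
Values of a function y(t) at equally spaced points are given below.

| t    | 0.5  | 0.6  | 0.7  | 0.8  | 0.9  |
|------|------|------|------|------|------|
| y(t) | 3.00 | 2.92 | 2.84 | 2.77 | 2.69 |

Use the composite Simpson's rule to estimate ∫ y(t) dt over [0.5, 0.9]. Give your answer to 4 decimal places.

h = 0.1, n = 4.
(h/3)·[y₀ + 4y₁ + 2y₂ + 4y₃ + y₄] = 0.033333·(34.13) = 1.1377.

1.1377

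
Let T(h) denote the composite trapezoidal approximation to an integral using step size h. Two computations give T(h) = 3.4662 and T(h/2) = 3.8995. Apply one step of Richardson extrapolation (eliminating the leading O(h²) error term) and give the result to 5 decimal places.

R = (4·T(h/2) − T(h)) / 3 = (4·3.8995 − 3.4662)/3 = (12.1318)/3 = 4.04393.

4.04393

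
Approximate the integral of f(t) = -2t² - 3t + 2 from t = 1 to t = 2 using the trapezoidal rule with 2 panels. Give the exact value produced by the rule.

-7.25

h = (2 − 1)/2 = 0.5.
Nodes t₀,…,t₂ = 1, 1.5, 2.
f(t) = -2t² - 3t + 2: f₀=-3, f₁=-7, f₂=-12.
(h/2)·[f₀ + 2f₁ + f₂] = 0.25·(-29) = -7.25.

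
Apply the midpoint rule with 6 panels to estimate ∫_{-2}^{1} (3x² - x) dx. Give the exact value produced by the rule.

10.3125

h = (1 − (-2))/6 = 0.5.
Midpoints m₁,…,m₆ = -1.75, -1.25, -0.75, -0.25, 0.25, 0.75.
f(m₁)=10.9375, f(m₂)=5.9375, f(m₃)=2.4375, f(m₄)=0.4375, f(m₅)=-0.0625, f(m₆)=0.9375.
h·[f(m₁) + f(m₂) + f(m₃) + f(m₄) + f(m₅) + f(m₆)] = 0.5·(20.625) = 10.3125.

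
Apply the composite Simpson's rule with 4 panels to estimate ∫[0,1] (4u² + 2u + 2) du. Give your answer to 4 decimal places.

4.3333

h = (1 − 0)/4 = 0.25.
Nodes u₀,…,u₄ = 0, 0.25, 0.5, 0.75, 1.
f(u) = 4u² + 2u + 2: f₀=2, f₁=2.75, f₂=4, f₃=5.75, f₄=8.
(h/3)·[f₀ + 4f₁ + 2f₂ + 4f₃ + f₄] = 0.083333·(52) = 4.3333.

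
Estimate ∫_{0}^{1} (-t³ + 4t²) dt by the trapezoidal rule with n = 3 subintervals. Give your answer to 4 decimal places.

h = (1 − 0)/3 = 0.333333.
Nodes t₀,…,t₃ = 0, 0.333333, 0.666667, 1.
f(t) = -t³ + 4t²: f₀=0, f₁=0.407407, f₂=1.481481, f₃=3.
(h/2)·[f₀ + 2f₁ + 2f₂ + f₃] = 0.166667·(6.777778) = 1.1296.

1.1296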